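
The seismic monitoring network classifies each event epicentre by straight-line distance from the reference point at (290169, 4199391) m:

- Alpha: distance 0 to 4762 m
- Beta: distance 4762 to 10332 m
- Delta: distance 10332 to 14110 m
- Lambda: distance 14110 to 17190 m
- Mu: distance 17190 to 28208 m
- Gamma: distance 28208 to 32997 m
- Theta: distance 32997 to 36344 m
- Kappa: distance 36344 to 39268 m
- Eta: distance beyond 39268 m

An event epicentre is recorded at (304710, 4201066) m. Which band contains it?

Lambda

Distance = √((304710−290169)² + (4201066−4199391)²) = √(211440681.000 + 2805625.000) = 14637.155 m.
14110 ≤ 14637.155 < 17190 → Lambda.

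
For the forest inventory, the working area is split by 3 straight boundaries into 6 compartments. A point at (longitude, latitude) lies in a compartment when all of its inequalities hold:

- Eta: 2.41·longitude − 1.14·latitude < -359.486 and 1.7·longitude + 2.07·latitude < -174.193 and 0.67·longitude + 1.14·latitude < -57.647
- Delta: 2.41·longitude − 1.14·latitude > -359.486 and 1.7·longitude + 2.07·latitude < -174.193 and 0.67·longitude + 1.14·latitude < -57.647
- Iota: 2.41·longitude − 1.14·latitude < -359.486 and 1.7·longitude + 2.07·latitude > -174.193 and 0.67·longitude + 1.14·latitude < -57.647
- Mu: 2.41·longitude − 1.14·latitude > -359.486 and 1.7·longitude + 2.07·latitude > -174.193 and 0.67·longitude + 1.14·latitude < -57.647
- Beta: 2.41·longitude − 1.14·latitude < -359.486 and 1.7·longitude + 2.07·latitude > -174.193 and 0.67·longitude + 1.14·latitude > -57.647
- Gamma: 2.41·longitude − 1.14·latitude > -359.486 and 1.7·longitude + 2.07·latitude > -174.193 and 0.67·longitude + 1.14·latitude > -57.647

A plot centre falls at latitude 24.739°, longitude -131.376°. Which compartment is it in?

2.41·-131.376 − 1.14·24.739 = -344.819, which is > -359.486
1.7·-131.376 + 2.07·24.739 = -172.129, which is > -174.193
0.67·-131.376 + 1.14·24.739 = -59.819, which is < -57.647
This sign pattern matches Mu.

Mu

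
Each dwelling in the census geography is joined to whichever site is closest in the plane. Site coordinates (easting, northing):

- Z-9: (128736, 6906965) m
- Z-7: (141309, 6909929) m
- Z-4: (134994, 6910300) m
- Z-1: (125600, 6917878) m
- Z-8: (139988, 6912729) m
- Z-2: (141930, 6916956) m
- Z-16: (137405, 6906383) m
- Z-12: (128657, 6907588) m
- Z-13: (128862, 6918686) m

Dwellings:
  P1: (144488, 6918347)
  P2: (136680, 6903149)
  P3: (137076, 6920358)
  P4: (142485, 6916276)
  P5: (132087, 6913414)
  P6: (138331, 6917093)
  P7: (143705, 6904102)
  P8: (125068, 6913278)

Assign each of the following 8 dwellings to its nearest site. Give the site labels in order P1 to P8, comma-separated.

Z-2, Z-16, Z-2, Z-2, Z-4, Z-2, Z-7, Z-1

P1 → Z-2 (d²=8478245.00)
P2 → Z-16 (d²=10984381.00)
P3 → Z-2 (d²=35134920.00)
P4 → Z-2 (d²=770425.00)
P5 → Z-4 (d²=18147645.00)
P6 → Z-2 (d²=12971570.00)
P7 → Z-7 (d²=39694745.00)
P8 → Z-1 (d²=21443024.00)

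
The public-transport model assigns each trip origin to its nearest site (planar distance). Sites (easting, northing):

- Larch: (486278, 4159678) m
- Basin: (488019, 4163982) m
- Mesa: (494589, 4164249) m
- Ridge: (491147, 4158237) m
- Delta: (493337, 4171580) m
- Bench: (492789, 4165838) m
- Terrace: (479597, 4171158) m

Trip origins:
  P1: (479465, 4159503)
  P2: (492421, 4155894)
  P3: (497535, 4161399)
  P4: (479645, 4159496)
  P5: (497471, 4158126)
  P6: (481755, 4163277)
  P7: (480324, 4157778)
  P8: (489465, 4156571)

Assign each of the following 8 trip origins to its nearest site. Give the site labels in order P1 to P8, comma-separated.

P1 → Larch (d²=46447594.00)
P2 → Ridge (d²=7112725.00)
P3 → Mesa (d²=16801416.00)
P4 → Larch (d²=44029813.00)
P5 → Ridge (d²=40005297.00)
P6 → Larch (d²=33410330.00)
P7 → Larch (d²=39060116.00)
P8 → Ridge (d²=5604680.00)

Larch, Ridge, Mesa, Larch, Ridge, Larch, Larch, Ridge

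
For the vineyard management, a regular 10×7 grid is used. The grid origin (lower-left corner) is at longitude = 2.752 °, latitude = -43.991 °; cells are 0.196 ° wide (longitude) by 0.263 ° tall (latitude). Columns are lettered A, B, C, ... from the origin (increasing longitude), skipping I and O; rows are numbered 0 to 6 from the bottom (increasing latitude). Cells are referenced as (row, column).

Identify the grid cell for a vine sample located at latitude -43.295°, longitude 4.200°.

(2, H)

Column index: ⌊(4.200 − 2.752) / 0.196⌋ = ⌊7.388⌋ = 7 → column H
Row offset from origin: ⌊(-43.295 − -43.991) / 0.263⌋ = ⌊2.646⌋ = 2 → row 2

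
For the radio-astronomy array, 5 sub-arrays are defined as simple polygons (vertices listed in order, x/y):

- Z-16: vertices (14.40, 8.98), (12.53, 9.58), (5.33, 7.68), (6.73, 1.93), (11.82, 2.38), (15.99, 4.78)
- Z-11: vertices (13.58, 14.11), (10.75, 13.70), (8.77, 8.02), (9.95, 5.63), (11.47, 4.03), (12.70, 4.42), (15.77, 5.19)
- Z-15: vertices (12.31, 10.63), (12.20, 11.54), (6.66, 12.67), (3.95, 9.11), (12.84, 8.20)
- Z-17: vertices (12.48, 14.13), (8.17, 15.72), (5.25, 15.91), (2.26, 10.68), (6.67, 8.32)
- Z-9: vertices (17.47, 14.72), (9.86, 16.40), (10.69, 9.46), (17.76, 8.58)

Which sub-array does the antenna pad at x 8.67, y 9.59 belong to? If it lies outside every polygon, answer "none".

Cast a ray rightward from (8.67, 9.59). For each polygon, the edges (by vertex number in listed order) whose endpoints lie on opposite sides of y = 9.59, where each meets that height, and whether that is right or left of the point:
Z-16: no edge straddles that height → 0 crossings.
Z-11: 2–3 at x≈9.317 (right), 7–1 at x≈14.690 (right) → 2 crossings.
Z-15: 3–4 at x≈4.315 (left), 5–1 at x≈12.537 (right) → 1 crossing.
Z-17: 4–5 at x≈4.297 (left), 5–1 at x≈7.940 (left) → 0 crossings.
Z-9: 2–3 at x≈10.674 (right), 4–1 at x≈17.712 (right) → 2 crossings.
Only Z-15 has an odd count, so the point is inside Z-15.

Z-15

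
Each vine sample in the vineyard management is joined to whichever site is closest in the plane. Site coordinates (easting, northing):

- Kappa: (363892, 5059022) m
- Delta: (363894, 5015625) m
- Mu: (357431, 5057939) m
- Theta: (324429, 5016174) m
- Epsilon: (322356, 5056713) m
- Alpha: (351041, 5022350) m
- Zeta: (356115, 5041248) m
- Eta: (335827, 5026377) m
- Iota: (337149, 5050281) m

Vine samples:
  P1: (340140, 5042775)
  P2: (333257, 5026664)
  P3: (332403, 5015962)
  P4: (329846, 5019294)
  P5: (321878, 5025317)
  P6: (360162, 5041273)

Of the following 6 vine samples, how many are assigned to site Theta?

3

P1 → Iota
P2 → Eta
P3 → Theta
P4 → Theta
P5 → Theta
P6 → Zeta
3 of the 6 go to Theta.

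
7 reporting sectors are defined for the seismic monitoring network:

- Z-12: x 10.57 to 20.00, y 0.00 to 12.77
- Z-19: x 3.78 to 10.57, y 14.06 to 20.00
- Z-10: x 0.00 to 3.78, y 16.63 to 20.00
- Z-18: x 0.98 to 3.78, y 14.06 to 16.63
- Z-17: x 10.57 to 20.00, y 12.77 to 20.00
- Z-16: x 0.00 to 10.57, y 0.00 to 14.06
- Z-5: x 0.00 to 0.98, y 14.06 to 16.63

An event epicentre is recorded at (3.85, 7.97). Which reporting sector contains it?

Z-16

The point has x = 3.85 and y = 7.97.
Only Z-16 satisfies 0.00 ≤ x ≤ 10.57 and 0.00 ≤ y ≤ 14.06.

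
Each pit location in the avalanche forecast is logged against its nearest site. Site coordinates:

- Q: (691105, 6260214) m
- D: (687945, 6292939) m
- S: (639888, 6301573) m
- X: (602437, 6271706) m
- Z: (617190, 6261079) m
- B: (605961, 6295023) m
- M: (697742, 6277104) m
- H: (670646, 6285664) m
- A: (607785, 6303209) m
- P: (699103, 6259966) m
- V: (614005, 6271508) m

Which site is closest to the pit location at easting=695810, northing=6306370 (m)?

D

Squared distances to each site:
Q: 2152513361.000; D: 242249986.000; S: 3150281293.000; X: 9920110025.000; Z: 8232379081.000; B: 8201597210.000; M: 860231380.000; H: 1061965332.000; A: 7758392546.000; P: 2164175065.000; V: 7907417069.000.
Minimum at D.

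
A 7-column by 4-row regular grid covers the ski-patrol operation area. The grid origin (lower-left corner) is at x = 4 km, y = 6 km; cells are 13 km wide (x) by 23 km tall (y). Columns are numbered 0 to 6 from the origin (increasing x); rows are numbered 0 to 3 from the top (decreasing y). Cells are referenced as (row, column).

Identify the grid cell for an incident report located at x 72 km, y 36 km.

(2, 5)

Column index: ⌊(72 − 4) / 13⌋ = ⌊5.231⌋ = 5
Row offset from origin: ⌊(36 − 6) / 23⌋ = ⌊1.304⌋ = 1 → row 2 (counted from top)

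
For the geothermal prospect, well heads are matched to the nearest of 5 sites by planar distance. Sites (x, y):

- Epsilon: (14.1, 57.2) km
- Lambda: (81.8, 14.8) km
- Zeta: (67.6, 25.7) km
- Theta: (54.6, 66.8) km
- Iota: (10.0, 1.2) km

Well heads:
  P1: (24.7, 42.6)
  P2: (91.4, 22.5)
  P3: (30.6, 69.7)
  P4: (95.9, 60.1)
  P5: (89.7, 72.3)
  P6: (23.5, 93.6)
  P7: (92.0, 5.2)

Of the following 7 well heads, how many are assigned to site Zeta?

0

P1 → Epsilon
P2 → Lambda
P3 → Epsilon
P4 → Theta
P5 → Theta
P6 → Epsilon
P7 → Lambda
0 of the 7 go to Zeta.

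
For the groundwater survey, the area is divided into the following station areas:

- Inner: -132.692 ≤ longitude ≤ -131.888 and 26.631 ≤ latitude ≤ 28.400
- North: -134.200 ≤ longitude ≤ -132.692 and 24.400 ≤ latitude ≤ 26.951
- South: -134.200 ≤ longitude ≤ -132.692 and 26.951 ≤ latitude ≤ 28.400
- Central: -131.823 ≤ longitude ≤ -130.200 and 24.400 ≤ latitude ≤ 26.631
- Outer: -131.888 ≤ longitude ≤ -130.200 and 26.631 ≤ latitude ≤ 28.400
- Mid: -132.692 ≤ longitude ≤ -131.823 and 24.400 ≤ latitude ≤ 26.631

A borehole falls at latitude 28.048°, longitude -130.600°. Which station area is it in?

Outer

The point has longitude = -130.600 and latitude = 28.048.
Only Outer satisfies -131.888 ≤ longitude ≤ -130.200 and 26.631 ≤ latitude ≤ 28.400.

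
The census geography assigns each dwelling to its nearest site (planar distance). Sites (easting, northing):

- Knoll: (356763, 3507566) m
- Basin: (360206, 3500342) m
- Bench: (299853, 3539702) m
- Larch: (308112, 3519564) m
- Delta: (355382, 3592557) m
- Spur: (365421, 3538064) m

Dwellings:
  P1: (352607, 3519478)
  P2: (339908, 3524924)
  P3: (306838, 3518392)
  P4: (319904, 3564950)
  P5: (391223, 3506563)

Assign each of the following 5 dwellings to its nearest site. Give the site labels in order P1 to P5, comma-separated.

P1 → Knoll (d²=159168080.00)
P2 → Knoll (d²=585391189.00)
P3 → Larch (d²=2996660.00)
P4 → Bench (d²=1039504105.00)
P5 → Basin (d²=1000755130.00)

Knoll, Knoll, Larch, Bench, Basin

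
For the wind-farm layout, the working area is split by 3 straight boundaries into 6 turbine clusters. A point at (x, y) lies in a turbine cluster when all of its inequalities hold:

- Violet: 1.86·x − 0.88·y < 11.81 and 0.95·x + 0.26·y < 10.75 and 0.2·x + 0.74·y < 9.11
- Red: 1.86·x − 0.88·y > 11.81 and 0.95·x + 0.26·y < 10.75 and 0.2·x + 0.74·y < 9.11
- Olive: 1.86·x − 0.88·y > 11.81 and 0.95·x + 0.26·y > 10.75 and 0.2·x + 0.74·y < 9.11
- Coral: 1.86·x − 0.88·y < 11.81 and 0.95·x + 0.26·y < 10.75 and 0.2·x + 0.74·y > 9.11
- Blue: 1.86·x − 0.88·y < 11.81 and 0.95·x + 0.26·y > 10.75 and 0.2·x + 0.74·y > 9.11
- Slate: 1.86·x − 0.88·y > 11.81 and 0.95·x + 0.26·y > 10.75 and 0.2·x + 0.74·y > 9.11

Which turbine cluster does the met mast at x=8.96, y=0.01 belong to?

1.86·8.96 − 0.88·0.01 = 16.657, which is > 11.81
0.95·8.96 + 0.26·0.01 = 8.515, which is < 10.75
0.2·8.96 + 0.74·0.01 = 1.799, which is < 9.11
This sign pattern matches Red.

Red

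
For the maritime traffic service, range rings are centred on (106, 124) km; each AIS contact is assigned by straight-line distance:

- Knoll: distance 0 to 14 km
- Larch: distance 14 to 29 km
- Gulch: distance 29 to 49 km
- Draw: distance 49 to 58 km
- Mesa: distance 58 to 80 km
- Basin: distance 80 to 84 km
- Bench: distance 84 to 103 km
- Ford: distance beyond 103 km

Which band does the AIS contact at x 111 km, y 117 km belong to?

Knoll

Distance = √((111−106)² + (117−124)²) = √(25.000 + 49.000) = 8.602 km.
0 ≤ 8.602 < 14 → Knoll.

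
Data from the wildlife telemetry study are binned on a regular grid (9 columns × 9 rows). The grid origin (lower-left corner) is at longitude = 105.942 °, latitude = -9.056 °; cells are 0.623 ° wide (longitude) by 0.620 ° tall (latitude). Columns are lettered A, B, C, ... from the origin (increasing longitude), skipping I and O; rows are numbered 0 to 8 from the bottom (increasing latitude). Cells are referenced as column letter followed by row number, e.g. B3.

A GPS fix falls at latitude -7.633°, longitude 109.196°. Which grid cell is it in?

Column index: ⌊(109.196 − 105.942) / 0.623⌋ = ⌊5.223⌋ = 5 → column F
Row offset from origin: ⌊(-7.633 − -9.056) / 0.620⌋ = ⌊2.295⌋ = 2 → row 2

F2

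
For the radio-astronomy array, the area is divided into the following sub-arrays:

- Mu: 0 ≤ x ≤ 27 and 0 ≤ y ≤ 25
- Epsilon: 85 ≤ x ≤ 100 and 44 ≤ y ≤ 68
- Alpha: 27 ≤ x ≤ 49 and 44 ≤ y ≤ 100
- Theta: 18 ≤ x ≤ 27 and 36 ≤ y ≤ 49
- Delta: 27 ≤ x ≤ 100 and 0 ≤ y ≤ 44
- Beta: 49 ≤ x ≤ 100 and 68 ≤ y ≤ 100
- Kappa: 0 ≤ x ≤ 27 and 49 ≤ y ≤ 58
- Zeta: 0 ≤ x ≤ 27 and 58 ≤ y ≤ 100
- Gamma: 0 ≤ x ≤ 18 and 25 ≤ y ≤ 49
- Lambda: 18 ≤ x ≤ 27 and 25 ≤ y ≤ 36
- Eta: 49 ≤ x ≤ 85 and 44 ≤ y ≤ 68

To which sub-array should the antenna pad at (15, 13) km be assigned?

Mu

The point has x = 15 and y = 13.
Only Mu satisfies 0 ≤ x ≤ 27 and 0 ≤ y ≤ 25.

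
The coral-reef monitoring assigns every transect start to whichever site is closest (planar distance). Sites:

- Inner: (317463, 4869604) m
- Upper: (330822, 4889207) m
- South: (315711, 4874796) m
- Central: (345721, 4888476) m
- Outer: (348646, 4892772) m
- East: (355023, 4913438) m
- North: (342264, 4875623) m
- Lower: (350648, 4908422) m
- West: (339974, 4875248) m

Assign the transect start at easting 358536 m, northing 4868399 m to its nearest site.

North

Squared distances to each site:
Inner: 1688443354.000; Upper: 1201038660.000; South: 1874902234.000; Central: 567310154.000; Outer: 691855229.000; East: 2040852690.000; North: 316964160.000; Lower: 1664061073.000; West: 391456645.000.
Minimum at North.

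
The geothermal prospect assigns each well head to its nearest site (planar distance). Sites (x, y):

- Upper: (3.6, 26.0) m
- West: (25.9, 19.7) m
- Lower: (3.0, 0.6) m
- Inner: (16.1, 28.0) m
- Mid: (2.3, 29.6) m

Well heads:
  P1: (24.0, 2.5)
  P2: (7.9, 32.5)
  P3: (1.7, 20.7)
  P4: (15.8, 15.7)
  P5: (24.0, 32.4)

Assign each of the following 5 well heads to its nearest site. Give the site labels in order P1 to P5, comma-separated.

P1 → West (d²=299.45)
P2 → Mid (d²=39.77)
P3 → Upper (d²=31.70)
P4 → West (d²=118.01)
P5 → Inner (d²=81.77)

West, Mid, Upper, West, Inner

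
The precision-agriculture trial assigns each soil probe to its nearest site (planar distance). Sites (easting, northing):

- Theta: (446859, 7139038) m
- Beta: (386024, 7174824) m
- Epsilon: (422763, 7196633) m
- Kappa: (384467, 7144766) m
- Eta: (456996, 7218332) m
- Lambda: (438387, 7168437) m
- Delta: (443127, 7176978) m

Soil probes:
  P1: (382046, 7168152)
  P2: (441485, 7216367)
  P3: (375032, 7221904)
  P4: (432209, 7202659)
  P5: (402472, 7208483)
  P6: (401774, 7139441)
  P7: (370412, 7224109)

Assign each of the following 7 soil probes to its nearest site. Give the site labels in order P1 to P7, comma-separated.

Beta, Eta, Beta, Epsilon, Epsilon, Kappa, Beta

P1 → Beta (d²=60340068.00)
P2 → Eta (d²=244452346.00)
P3 → Beta (d²=2337350464.00)
P4 → Epsilon (d²=125539592.00)
P5 → Epsilon (d²=552147181.00)
P6 → Kappa (d²=327887874.00)
P7 → Beta (d²=2672745769.00)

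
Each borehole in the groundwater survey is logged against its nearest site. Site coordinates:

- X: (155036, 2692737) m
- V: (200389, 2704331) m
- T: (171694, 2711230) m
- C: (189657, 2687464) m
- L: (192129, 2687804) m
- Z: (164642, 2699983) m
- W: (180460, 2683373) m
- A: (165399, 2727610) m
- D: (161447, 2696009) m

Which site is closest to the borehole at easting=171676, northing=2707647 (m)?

Squared distances to each site:
X: 499197700.000; V: 835432225.000; T: 12838213.000; C: 730669850.000; L: 812069858.000; Z: 108214052.000; W: 666385732.000; A: 437922098.000; D: 240075485.000.
Minimum at T.

T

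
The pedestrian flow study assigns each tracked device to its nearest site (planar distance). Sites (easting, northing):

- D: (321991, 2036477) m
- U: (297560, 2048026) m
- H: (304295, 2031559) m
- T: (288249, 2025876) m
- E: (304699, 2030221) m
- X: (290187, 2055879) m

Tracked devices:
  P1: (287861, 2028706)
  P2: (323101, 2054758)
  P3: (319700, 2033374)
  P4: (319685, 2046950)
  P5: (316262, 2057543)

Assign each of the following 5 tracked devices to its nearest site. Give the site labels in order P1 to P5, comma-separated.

T, D, D, D, U

P1 → T (d²=8159444.00)
P2 → D (d²=335427061.00)
P3 → D (d²=14877290.00)
P4 → D (d²=115001365.00)
P5 → U (d²=440338093.00)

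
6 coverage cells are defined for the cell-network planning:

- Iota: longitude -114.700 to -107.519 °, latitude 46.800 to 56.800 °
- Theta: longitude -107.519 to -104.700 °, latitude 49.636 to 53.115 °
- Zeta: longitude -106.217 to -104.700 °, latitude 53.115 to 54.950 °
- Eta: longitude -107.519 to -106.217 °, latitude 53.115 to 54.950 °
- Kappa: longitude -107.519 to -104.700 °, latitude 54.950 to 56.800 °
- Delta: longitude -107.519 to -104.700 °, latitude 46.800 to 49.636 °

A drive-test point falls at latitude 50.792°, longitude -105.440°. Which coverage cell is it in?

The point has longitude = -105.440 and latitude = 50.792.
Only Theta satisfies -107.519 ≤ longitude ≤ -104.700 and 49.636 ≤ latitude ≤ 53.115.

Theta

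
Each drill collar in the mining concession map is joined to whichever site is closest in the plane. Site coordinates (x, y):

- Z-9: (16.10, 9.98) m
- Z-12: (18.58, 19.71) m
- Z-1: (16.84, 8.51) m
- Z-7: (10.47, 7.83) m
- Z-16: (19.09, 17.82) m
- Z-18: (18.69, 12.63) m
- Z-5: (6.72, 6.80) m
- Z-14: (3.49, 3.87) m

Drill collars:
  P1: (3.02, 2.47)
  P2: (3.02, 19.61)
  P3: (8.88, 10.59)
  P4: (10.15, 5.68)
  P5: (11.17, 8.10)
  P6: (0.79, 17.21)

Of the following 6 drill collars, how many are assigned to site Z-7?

P1 → Z-14
P2 → Z-5
P3 → Z-7
P4 → Z-7
P5 → Z-7
P6 → Z-5
3 of the 6 go to Z-7.

3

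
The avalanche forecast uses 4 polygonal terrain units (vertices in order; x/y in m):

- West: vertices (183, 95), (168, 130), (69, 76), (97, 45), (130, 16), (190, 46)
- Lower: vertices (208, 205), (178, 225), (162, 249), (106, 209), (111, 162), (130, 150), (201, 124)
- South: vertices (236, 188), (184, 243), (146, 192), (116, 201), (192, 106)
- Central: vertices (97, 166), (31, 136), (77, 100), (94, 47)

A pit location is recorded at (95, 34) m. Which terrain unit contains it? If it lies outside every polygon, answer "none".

none

Cast a ray rightward from (95, 34). For each polygon, the edges (by vertex number in listed order) whose endpoints lie on opposite sides of y = 34, where each meets that height, and whether that is right or left of the point:
West: 4–5 at x≈109.5 (right), 5–6 at x≈166.0 (right) → 2 crossings.
Lower: no edge straddles that height → 0 crossings.
South: no edge straddles that height → 0 crossings.
Central: no edge straddles that height → 0 crossings.
All counts are even, so the point lies outside every listed polygon.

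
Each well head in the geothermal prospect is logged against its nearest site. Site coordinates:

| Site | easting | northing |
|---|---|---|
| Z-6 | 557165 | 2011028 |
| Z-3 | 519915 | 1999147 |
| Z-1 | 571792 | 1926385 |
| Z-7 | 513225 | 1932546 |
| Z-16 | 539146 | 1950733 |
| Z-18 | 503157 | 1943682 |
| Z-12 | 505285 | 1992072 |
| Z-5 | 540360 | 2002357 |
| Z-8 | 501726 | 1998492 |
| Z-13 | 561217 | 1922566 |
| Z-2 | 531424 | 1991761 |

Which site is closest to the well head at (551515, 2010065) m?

Squared distances to each site:
Z-6: 32849869.000; Z-3: 1117762724.000; Z-1: 7413499129.000; Z-7: 7475319461.000; Z-16: 3673278385.000; Z-18: 6745198853.000; Z-12: 2460960949.000; Z-5: 183847289.000; Z-8: 2612878850.000; Z-13: 7750203805.000; Z-2: 738684697.000.
Minimum at Z-6.

Z-6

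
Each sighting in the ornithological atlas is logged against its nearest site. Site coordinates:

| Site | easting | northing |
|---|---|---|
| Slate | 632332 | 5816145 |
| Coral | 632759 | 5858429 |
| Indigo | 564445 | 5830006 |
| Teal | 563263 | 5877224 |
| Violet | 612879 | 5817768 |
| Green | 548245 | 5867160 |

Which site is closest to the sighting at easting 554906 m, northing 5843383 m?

Squared distances to each site:
Slate: 6736694120.000; Coral: 6287471725.000; Indigo: 269936650.000; Teal: 1215052730.000; Violet: 4016996954.000; Green: 609714650.000.
Minimum at Indigo.

Indigo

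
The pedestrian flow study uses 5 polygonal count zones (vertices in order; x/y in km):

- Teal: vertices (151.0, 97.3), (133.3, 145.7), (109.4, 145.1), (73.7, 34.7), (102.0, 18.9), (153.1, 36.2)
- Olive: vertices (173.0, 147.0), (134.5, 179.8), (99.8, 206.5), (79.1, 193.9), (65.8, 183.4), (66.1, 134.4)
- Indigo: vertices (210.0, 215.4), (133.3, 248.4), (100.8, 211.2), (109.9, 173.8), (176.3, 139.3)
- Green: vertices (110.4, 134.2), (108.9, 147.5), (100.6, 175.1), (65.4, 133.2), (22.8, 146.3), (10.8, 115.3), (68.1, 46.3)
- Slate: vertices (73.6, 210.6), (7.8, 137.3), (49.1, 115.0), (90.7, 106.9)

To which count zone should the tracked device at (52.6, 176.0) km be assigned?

Slate

Cast a ray rightward from (52.6, 176.0). For each polygon, the edges (by vertex number in listed order) whose endpoints lie on opposite sides of y = 176.0, where each meets that height, and whether that is right or left of the point:
Teal: no edge straddles that height → 0 crossings.
Olive: 1–2 at x≈138.96 (right), 5–6 at x≈65.85 (right) → 2 crossings.
Indigo: 3–4 at x≈109.36 (right), 5–1 at x≈192.55 (right) → 2 crossings.
Green: no edge straddles that height → 0 crossings.
Slate: 1–2 at x≈42.54 (left), 4–1 at x≈79.31 (right) → 1 crossing.
Only Slate has an odd count, so the point is inside Slate.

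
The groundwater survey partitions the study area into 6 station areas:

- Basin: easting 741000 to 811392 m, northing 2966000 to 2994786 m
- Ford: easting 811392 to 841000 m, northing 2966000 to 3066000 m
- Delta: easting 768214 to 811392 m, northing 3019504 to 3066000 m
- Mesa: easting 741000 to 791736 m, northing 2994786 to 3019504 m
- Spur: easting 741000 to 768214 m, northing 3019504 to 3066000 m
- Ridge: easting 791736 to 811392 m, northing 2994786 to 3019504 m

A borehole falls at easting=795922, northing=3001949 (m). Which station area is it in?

Ridge

The point has easting = 795922 and northing = 3001949.
Only Ridge satisfies 791736 ≤ easting ≤ 811392 and 2994786 ≤ northing ≤ 3019504.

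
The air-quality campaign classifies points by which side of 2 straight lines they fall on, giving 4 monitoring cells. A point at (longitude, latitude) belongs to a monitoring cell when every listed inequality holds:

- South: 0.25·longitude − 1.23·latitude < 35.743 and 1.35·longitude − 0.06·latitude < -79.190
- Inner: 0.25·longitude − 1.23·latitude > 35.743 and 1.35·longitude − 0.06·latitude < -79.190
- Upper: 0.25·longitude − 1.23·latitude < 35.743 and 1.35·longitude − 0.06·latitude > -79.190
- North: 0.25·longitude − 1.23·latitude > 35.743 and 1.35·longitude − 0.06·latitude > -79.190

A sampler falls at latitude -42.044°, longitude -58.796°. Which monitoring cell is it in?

0.25·-58.796 − 1.23·-42.044 = 37.015, which is > 35.743
1.35·-58.796 − 0.06·-42.044 = -76.852, which is > -79.190
This sign pattern matches North.

North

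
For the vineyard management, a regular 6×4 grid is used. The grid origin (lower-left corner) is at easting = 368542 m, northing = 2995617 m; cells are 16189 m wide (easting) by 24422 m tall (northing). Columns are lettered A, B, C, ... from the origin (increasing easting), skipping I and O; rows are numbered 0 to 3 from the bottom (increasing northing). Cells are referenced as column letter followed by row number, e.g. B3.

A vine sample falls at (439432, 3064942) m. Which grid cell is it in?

E2

Column index: ⌊(439432 − 368542) / 16189⌋ = ⌊4.379⌋ = 4 → column E
Row offset from origin: ⌊(3064942 − 2995617) / 24422⌋ = ⌊2.839⌋ = 2 → row 2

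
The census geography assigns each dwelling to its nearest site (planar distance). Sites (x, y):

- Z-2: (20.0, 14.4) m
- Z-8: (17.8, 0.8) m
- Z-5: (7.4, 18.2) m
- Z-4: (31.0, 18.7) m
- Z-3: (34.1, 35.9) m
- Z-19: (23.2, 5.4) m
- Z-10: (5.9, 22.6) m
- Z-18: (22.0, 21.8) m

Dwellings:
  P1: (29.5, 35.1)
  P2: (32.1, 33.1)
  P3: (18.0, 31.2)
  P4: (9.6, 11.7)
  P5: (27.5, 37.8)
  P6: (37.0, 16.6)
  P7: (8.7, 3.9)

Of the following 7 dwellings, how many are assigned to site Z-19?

P1 → Z-3
P2 → Z-3
P3 → Z-18
P4 → Z-5
P5 → Z-3
P6 → Z-4
P7 → Z-8
0 of the 7 go to Z-19.

0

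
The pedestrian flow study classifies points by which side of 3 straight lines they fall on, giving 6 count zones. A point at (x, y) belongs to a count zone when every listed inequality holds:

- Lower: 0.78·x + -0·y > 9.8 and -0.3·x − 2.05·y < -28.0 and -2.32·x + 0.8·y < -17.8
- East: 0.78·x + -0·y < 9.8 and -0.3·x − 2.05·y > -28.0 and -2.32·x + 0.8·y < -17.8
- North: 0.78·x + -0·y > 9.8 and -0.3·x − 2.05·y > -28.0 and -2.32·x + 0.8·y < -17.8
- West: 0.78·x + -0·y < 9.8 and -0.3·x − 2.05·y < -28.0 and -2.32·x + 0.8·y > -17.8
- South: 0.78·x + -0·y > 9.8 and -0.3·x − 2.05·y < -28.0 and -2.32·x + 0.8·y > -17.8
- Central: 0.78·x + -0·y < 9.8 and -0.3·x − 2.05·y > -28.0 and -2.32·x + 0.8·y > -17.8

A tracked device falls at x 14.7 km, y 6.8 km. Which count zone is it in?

0.78·14.7 + -0·6.8 = 11.466, which is > 9.8
-0.3·14.7 − 2.05·6.8 = -18.350, which is > -28.0
-2.32·14.7 + 0.8·6.8 = -28.664, which is < -17.8
This sign pattern matches North.

North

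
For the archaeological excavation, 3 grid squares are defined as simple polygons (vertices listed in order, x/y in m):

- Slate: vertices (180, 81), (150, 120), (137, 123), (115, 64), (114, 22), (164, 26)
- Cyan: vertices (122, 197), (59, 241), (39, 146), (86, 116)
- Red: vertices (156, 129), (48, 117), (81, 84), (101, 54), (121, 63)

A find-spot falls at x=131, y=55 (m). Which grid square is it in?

Cast a ray rightward from (131, 55). For each polygon, the edges (by vertex number in listed order) whose endpoints lie on opposite sides of y = 55, where each meets that height, and whether that is right or left of the point:
Slate: 4–5 at x≈114.8 (left), 6–1 at x≈172.4 (right) → 1 crossing.
Cyan: no edge straddles that height → 0 crossings.
Red: 3–4 at x≈100.3 (left), 4–5 at x≈103.2 (left) → 0 crossings.
Only Slate has an odd count, so the point is inside Slate.

Slate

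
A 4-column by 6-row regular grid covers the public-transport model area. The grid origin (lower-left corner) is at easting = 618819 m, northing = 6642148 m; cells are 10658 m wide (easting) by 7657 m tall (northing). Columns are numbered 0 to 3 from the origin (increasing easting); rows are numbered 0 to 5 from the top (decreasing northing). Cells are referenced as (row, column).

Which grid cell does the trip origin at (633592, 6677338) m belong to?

(1, 1)

Column index: ⌊(633592 − 618819) / 10658⌋ = ⌊1.386⌋ = 1
Row offset from origin: ⌊(6677338 − 6642148) / 7657⌋ = ⌊4.596⌋ = 4 → row 1 (counted from top)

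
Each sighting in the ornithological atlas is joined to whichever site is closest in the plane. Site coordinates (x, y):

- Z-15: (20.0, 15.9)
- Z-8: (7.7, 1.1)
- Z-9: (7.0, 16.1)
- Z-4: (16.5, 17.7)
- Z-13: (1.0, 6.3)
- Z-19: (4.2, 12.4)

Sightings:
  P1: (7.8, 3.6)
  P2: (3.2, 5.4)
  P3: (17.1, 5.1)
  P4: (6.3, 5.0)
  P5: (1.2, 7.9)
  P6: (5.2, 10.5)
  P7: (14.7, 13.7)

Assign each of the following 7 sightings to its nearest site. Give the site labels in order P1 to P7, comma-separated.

Z-8, Z-13, Z-8, Z-8, Z-13, Z-19, Z-4

P1 → Z-8 (d²=6.26)
P2 → Z-13 (d²=5.65)
P3 → Z-8 (d²=104.36)
P4 → Z-8 (d²=17.17)
P5 → Z-13 (d²=2.60)
P6 → Z-19 (d²=4.61)
P7 → Z-4 (d²=19.24)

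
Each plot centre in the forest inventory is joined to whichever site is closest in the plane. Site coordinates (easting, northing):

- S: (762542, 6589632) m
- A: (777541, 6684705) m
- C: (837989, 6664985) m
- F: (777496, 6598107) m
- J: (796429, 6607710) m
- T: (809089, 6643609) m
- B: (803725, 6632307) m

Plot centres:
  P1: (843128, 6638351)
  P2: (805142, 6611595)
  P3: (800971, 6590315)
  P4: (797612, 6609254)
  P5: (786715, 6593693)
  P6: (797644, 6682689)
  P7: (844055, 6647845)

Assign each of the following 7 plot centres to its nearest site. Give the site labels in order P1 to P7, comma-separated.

C, J, J, J, F, A, C

P1 → C (d²=735779277.00)
P2 → J (d²=91009594.00)
P3 → J (d²=323215789.00)
P4 → J (d²=3783425.00)
P5 → F (d²=104473357.00)
P6 → A (d²=408194865.00)
P7 → C (d²=330575956.00)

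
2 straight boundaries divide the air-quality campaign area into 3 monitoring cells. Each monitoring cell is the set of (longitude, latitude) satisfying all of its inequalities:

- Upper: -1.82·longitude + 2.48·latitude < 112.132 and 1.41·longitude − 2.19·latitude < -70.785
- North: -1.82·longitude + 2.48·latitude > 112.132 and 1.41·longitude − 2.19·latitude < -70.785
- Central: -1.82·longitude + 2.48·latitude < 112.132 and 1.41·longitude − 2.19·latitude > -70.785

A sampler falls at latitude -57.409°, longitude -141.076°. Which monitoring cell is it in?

North

-1.82·-141.076 + 2.48·-57.409 = 114.384, which is > 112.132
1.41·-141.076 − 2.19·-57.409 = -73.191, which is < -70.785
This sign pattern matches North.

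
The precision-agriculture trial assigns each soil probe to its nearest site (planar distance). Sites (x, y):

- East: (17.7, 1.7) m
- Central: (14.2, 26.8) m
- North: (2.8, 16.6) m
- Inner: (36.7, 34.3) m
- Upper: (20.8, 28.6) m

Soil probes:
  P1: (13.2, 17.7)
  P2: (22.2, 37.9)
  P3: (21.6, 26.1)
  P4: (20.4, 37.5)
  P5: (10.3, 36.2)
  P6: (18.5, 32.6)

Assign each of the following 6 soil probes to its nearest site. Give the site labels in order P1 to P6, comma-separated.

P1 → Central (d²=83.81)
P2 → Upper (d²=88.45)
P3 → Upper (d²=6.89)
P4 → Upper (d²=79.37)
P5 → Central (d²=103.57)
P6 → Upper (d²=21.29)

Central, Upper, Upper, Upper, Central, Upper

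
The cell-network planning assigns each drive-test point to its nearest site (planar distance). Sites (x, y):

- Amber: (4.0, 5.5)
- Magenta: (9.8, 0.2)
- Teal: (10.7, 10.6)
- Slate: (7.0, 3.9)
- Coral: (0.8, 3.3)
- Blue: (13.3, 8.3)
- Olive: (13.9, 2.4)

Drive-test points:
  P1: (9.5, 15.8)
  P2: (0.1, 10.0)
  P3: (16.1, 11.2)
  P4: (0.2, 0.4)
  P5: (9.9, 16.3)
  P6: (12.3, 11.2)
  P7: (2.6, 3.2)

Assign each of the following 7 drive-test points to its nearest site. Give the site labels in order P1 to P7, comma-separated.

Teal, Amber, Blue, Coral, Teal, Teal, Coral

P1 → Teal (d²=28.48)
P2 → Amber (d²=35.46)
P3 → Blue (d²=16.25)
P4 → Coral (d²=8.77)
P5 → Teal (d²=33.13)
P6 → Teal (d²=2.92)
P7 → Coral (d²=3.25)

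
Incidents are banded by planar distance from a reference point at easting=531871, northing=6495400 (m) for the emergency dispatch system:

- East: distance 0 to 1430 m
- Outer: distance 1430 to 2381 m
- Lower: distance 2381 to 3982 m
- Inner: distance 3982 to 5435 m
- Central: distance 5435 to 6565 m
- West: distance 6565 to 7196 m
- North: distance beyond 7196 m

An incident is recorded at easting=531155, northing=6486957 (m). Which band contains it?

Distance = √((531155−531871)² + (6486957−6495400)²) = √(512656.000 + 71284249.000) = 8473.305 m.
7196 ≤ 8473.305 < ∞ → North.

North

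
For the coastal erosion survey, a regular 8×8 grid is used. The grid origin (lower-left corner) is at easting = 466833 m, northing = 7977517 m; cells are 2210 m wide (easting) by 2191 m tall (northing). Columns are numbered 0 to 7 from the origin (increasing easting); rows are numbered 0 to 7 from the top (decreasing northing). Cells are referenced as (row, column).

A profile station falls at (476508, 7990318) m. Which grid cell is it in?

Column index: ⌊(476508 − 466833) / 2210⌋ = ⌊4.378⌋ = 4
Row offset from origin: ⌊(7990318 − 7977517) / 2191⌋ = ⌊5.843⌋ = 5 → row 2 (counted from top)

(2, 4)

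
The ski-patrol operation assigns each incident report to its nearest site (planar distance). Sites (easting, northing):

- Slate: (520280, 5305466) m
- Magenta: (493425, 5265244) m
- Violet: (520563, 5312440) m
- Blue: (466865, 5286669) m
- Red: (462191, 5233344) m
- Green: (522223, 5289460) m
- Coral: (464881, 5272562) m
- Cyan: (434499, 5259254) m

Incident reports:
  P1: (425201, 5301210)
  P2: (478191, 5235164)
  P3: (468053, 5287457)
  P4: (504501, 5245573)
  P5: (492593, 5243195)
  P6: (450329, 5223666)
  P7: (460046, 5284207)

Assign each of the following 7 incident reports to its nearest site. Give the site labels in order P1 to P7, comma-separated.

P1 → Cyan (d²=1846758740.00)
P2 → Red (d²=259312400.00)
P3 → Blue (d²=2032288.00)
P4 → Magenta (d²=509626017.00)
P5 → Magenta (d²=486850625.00)
P6 → Red (d²=234370728.00)
P7 → Blue (d²=52560205.00)

Cyan, Red, Blue, Magenta, Magenta, Red, Blue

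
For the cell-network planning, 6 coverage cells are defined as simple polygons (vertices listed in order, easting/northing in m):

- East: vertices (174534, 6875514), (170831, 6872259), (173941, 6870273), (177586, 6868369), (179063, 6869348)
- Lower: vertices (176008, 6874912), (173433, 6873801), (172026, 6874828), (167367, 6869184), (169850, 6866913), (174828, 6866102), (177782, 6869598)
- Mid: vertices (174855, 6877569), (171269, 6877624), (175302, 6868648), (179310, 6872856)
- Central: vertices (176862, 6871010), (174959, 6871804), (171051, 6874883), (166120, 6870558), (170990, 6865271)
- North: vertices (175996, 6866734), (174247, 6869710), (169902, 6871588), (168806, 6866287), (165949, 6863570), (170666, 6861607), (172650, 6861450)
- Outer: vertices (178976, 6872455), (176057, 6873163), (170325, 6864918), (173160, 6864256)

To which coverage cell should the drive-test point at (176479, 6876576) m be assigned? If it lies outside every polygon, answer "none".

Cast a ray rightward from (176479, 6876576). For each polygon, the edges (by vertex number in listed order) whose endpoints lie on opposite sides of northing = 6876576, where each meets that height, and whether that is right or left of the point:
East: no edge straddles that height → 0 crossings.
Lower: no edge straddles that height → 0 crossings.
Mid: 2–3 at easting≈171739.9 (left), 4–1 at easting≈175793.6 (left) → 0 crossings.
Central: no edge straddles that height → 0 crossings.
North: no edge straddles that height → 0 crossings.
Outer: no edge straddles that height → 0 crossings.
All counts are even, so the point lies outside every listed polygon.

none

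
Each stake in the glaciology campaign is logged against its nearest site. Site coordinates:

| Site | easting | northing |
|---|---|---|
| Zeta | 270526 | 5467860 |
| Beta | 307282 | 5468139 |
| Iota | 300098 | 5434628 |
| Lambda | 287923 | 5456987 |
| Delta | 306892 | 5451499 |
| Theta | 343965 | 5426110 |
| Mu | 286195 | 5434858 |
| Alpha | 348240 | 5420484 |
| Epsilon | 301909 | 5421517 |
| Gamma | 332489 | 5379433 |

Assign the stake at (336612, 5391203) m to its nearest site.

Gamma

Squared distances to each site:
Zeta: 10243655045.000; Beta: 6779396996.000; Iota: 3219002821.000; Lambda: 6698153377.000; Delta: 4518886016.000; Theta: 1272565258.000; Mu: 4447632914.000; Alpha: 992587345.000; Epsilon: 2123236805.000; Gamma: 155532029.000.
Minimum at Gamma.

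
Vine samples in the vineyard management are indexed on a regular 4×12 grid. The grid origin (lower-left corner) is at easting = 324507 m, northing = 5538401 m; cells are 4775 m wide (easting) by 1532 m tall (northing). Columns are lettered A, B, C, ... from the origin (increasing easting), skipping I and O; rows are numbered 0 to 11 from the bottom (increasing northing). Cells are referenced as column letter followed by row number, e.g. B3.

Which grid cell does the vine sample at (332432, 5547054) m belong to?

Column index: ⌊(332432 − 324507) / 4775⌋ = ⌊1.660⌋ = 1 → column B
Row offset from origin: ⌊(5547054 − 5538401) / 1532⌋ = ⌊5.648⌋ = 5 → row 5

B5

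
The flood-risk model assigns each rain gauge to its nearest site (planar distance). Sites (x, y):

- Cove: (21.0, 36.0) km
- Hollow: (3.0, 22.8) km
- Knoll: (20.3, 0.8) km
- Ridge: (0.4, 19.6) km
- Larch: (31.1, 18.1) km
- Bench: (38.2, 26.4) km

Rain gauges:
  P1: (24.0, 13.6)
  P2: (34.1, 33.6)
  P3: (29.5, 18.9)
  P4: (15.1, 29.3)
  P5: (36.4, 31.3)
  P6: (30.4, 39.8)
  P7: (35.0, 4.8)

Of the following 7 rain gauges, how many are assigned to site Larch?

P1 → Larch
P2 → Bench
P3 → Larch
P4 → Cove
P5 → Bench
P6 → Cove
P7 → Larch
3 of the 7 go to Larch.

3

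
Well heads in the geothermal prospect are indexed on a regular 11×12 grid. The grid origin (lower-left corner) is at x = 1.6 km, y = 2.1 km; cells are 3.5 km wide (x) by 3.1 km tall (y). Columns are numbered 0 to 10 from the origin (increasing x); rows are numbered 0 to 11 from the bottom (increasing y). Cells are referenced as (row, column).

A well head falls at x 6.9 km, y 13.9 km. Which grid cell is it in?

Column index: ⌊(6.9 − 1.6) / 3.5⌋ = ⌊1.514⌋ = 1
Row offset from origin: ⌊(13.9 − 2.1) / 3.1⌋ = ⌊3.806⌋ = 3 → row 3

(3, 1)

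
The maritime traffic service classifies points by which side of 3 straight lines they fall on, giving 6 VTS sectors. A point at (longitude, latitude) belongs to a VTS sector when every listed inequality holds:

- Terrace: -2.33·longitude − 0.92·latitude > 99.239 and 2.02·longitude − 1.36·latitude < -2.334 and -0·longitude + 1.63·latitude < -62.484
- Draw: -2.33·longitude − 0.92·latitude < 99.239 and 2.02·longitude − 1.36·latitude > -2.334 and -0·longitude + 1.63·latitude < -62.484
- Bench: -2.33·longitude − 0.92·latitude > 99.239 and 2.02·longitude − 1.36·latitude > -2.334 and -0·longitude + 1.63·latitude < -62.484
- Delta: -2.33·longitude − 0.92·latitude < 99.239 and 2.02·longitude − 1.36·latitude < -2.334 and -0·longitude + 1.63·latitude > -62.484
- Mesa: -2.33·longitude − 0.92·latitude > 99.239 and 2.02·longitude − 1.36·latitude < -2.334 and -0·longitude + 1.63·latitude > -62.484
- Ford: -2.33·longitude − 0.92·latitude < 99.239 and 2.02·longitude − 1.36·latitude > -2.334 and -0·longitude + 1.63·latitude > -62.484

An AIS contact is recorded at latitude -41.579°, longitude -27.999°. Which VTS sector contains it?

Bench

-2.33·-27.999 − 0.92·-41.579 = 103.490, which is > 99.239
2.02·-27.999 − 1.36·-41.579 = -0.011, which is > -2.334
-0·-27.999 + 1.63·-41.579 = -67.774, which is < -62.484
This sign pattern matches Bench.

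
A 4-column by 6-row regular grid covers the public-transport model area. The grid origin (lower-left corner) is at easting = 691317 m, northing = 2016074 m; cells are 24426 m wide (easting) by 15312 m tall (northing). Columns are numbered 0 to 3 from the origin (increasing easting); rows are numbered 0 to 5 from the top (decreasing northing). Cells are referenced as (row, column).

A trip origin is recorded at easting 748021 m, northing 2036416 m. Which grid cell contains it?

Column index: ⌊(748021 − 691317) / 24426⌋ = ⌊2.321⌋ = 2
Row offset from origin: ⌊(2036416 − 2016074) / 15312⌋ = ⌊1.329⌋ = 1 → row 4 (counted from top)

(4, 2)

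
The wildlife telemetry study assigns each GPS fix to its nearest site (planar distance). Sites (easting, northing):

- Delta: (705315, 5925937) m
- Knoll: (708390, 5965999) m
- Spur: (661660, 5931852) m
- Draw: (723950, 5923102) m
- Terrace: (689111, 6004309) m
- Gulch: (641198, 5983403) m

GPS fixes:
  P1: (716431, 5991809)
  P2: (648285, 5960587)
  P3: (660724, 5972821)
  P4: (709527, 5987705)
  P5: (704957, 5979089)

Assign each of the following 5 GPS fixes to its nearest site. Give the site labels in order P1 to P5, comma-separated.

P1 → Knoll (d²=730813781.00)
P2 → Gulch (d²=570795425.00)
P3 → Gulch (d²=493243400.00)
P4 → Knoll (d²=472443205.00)
P5 → Knoll (d²=183133589.00)

Knoll, Gulch, Gulch, Knoll, Knoll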